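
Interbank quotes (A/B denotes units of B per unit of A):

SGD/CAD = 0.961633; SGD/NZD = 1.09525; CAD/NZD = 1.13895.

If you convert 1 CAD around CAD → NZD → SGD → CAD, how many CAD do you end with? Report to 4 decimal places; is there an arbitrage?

1.0000 (no arbitrage)

Around CAD → NZD → SGD → CAD: 1 × 1.13895 ÷ 1.09525 × 0.961633 = 1.000002
Product ≈ 1 (deviation 0.000%, within rounding noise).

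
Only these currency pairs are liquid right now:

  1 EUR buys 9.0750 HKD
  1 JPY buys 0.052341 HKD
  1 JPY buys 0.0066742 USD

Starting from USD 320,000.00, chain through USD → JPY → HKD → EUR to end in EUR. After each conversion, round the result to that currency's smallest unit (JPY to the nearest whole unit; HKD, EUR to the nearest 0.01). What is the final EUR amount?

EUR 276,532.48

USD 320,000.00 ÷ 0.0066742 = JPY 47,945,821
JPY 47,945,821 × 0.052341 = HKD 2,509,532.22
HKD 2,509,532.22 ÷ 9.0750 = EUR 276,532.48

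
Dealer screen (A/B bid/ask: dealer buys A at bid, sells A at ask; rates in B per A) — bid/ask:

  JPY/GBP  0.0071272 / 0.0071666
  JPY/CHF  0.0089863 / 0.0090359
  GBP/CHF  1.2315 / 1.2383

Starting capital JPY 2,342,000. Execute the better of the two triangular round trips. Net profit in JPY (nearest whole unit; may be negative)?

Net profit: JPY 29,531

Best loop JPY → CHF → GBP → JPY:
JPY 2,342,000 × 0.0089863 (sell JPY at bid) = CHF 21,045.91
CHF 21,045.91 ÷ 1.2383 (buy GBP at ask) = GBP 16,995.81
GBP 16,995.81 ÷ 0.0071666 (buy JPY at ask) = JPY 2,371,531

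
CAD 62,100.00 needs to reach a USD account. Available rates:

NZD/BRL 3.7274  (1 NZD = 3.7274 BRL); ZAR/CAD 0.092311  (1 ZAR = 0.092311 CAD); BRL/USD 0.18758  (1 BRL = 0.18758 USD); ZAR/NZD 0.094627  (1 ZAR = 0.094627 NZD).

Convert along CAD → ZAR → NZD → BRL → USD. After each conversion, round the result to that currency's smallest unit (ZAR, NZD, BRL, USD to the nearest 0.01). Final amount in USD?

USD 44,508.78

CAD 62,100.00 ÷ 0.092311 = ZAR 672,725.89
ZAR 672,725.89 × 0.094627 = NZD 63,658.03
NZD 63,658.03 × 3.7274 = BRL 237,278.94
BRL 237,278.94 × 0.18758 = USD 44,508.78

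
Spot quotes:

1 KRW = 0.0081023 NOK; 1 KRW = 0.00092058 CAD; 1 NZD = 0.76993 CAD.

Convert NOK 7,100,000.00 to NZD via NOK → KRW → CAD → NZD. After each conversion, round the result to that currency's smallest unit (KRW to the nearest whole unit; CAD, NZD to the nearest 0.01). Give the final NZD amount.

NZD 1,047,756.41

NOK 7,100,000.00 ÷ 0.0081023 = KRW 876,294,386
KRW 876,294,386 × 0.00092058 = CAD 806,699.09
CAD 806,699.09 ÷ 0.76993 = NZD 1,047,756.41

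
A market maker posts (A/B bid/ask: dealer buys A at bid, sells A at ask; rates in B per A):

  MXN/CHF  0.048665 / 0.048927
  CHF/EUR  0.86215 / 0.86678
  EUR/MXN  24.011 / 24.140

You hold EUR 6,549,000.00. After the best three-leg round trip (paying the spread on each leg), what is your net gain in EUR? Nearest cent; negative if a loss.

Best loop EUR → MXN → CHF → EUR:
EUR 6,549,000.00 × 24.011 (sell EUR at bid) = MXN 157,248,039.00
MXN 157,248,039.00 × 0.048665 (sell MXN at bid) = CHF 7,652,475.82
CHF 7,652,475.82 × 0.86215 (sell CHF at bid) = EUR 6,597,582.03

Net profit: EUR 48,582.03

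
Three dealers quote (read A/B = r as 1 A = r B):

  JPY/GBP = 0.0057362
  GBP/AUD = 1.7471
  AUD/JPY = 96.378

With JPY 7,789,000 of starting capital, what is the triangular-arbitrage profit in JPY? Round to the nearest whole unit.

Profit: JPY 275,208

Profitable loop is JPY → AUD → GBP → JPY:
JPY 7,789,000 ÷ 96.378 = AUD 80,817.20
AUD 80,817.20 ÷ 1.7471 = GBP 46,257.91
GBP 46,257.91 ÷ 0.0057362 = JPY 8,064,208
Profit = JPY 8,064,208 − JPY 7,789,000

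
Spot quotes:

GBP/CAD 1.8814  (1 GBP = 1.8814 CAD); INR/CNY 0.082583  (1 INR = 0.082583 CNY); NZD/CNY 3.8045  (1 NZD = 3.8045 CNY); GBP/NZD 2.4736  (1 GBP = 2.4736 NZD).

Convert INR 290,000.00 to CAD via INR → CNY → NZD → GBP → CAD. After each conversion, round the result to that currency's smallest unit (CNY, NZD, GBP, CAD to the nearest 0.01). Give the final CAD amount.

INR 290,000.00 × 0.082583 = CNY 23,949.07
CNY 23,949.07 ÷ 3.8045 = NZD 6,294.93
NZD 6,294.93 ÷ 2.4736 = GBP 2,544.85
GBP 2,544.85 × 1.8814 = CAD 4,787.88

CAD 4,787.88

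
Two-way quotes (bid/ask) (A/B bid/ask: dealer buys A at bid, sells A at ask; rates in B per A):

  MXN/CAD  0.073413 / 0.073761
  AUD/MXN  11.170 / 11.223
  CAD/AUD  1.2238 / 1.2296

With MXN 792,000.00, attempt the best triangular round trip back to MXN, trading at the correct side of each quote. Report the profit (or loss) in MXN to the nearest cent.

Best loop MXN → CAD → AUD → MXN:
MXN 792,000.00 × 0.073413 (sell MXN at bid) = CAD 58,143.10
CAD 58,143.10 × 1.2238 (sell CAD at bid) = AUD 71,155.52
AUD 71,155.52 × 11.170 (sell AUD at bid) = MXN 794,807.17

Net profit: MXN 2,807.17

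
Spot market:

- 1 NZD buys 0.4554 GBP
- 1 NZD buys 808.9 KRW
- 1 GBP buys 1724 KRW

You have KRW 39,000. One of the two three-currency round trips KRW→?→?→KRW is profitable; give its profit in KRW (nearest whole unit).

Profitable loop is KRW → GBP → NZD → KRW:
KRW 39,000 ÷ 1724 = GBP 22.62
GBP 22.62 ÷ 0.4554 = NZD 49.67
NZD 49.67 × 808.9 = KRW 40,182
Profit = KRW 40,182 − KRW 39,000

Profit: KRW 1,182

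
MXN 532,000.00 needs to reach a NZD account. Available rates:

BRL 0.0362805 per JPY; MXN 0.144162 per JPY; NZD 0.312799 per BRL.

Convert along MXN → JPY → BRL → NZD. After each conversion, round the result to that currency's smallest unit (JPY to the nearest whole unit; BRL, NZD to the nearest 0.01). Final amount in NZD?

MXN 532,000.00 ÷ 0.144162 = JPY 3,690,293
JPY 3,690,293 × 0.0362805 = BRL 133,885.68
BRL 133,885.68 × 0.312799 = NZD 41,879.31

NZD 41,879.31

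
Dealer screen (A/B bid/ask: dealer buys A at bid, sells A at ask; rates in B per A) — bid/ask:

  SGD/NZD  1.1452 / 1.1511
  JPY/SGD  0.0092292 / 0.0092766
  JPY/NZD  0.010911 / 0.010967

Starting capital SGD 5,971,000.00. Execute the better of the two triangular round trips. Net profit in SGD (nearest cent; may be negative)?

Net profit: SGD 130,122.47

Best loop SGD → JPY → NZD → SGD:
SGD 5,971,000.00 ÷ 0.0092766 (buy JPY at ask) = JPY 643,662,549
JPY 643,662,549 × 0.010911 (sell JPY at bid) = NZD 7,023,002.07
NZD 7,023,002.07 ÷ 1.1511 (buy SGD at ask) = SGD 6,101,122.47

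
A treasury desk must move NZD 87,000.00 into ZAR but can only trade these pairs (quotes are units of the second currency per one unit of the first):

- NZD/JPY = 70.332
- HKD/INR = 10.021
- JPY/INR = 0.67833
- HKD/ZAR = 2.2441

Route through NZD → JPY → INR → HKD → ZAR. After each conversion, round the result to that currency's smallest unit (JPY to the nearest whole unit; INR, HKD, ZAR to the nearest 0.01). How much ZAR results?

ZAR 929,489.28

NZD 87,000.00 × 70.332 = JPY 6,118,884
JPY 6,118,884 × 0.67833 = INR 4,150,622.58
INR 4,150,622.58 ÷ 10.021 = HKD 414,192.45
HKD 414,192.45 × 2.2441 = ZAR 929,489.28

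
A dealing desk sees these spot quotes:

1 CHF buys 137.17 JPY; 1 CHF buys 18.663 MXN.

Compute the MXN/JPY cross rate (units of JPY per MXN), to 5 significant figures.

1 MXN ÷ 18.663 = 0.053582 CHF
0.053582 CHF × 137.17 = 7.34984 JPY

MXN/JPY = 7.3498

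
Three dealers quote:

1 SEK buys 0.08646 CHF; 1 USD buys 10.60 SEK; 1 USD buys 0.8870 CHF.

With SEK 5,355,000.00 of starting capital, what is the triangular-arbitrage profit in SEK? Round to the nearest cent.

Profitable loop is SEK → CHF → USD → SEK:
SEK 5,355,000.00 × 0.08646 = CHF 462,993.30
CHF 462,993.30 ÷ 0.8870 = USD 521,976.66
USD 521,976.66 × 10.60 = SEK 5,532,952.63
Profit = SEK 5,532,952.63 − SEK 5,355,000.00

Profit: SEK 177,952.63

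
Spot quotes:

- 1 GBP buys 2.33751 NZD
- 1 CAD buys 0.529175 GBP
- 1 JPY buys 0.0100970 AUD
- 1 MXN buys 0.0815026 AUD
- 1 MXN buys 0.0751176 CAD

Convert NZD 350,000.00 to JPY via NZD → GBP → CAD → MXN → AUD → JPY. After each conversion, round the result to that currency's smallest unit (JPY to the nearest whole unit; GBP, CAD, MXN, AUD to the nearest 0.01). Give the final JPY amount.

NZD 350,000.00 ÷ 2.33751 = GBP 149,731.98
GBP 149,731.98 ÷ 0.529175 = CAD 282,953.62
CAD 282,953.62 ÷ 0.0751176 = MXN 3,766,808.58
MXN 3,766,808.58 × 0.0815026 = AUD 307,004.69
AUD 307,004.69 ÷ 0.0100970 = JPY 30,405,535

JPY 30,405,535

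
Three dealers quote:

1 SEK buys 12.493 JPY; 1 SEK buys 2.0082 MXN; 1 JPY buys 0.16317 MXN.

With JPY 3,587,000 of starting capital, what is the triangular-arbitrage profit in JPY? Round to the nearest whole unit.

Profit: JPY 54,090

Profitable loop is JPY → MXN → SEK → JPY:
JPY 3,587,000 × 0.16317 = MXN 585,290.79
MXN 585,290.79 ÷ 2.0082 = SEK 291,450.45
SEK 291,450.45 × 12.493 = JPY 3,641,090
Profit = JPY 3,641,090 − JPY 3,587,000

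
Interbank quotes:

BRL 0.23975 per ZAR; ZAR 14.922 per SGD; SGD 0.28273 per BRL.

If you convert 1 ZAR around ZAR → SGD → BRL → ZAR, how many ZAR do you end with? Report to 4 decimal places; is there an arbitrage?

Around ZAR → SGD → BRL → ZAR: 1 ÷ 14.922 ÷ 0.28273 ÷ 0.23975 = 0.988650
Product < 1; profitable direction is ZAR → BRL → SGD → ZAR.

0.9886 (arbitrage exists)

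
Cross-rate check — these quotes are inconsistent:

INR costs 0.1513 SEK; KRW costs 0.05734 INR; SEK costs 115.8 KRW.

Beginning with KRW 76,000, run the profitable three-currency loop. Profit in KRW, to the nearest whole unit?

Profit: KRW 352

Profitable loop is KRW → INR → SEK → KRW:
KRW 76,000 × 0.05734 = INR 4,357.84
INR 4,357.84 × 0.1513 = SEK 659.34
SEK 659.34 × 115.8 = KRW 76,352
Profit = KRW 76,352 − KRW 76,000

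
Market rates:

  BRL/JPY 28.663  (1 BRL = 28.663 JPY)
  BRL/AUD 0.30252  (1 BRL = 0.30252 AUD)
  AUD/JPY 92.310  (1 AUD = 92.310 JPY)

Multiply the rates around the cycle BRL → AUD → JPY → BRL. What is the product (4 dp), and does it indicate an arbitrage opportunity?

0.9743 (arbitrage exists)

Around BRL → AUD → JPY → BRL: 1 × 0.30252 × 92.310 ÷ 28.663 = 0.974274
Product < 1; profitable direction is BRL → JPY → AUD → BRL.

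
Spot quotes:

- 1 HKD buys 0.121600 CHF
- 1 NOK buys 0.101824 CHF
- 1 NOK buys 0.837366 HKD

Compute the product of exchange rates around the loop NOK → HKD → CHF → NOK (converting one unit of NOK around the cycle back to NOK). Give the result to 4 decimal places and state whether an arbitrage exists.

1.0000 (no arbitrage)

Around NOK → HKD → CHF → NOK: 1 × 0.837366 × 0.121600 ÷ 0.101824 = 0.999997
Product ≈ 1 (deviation 0.000%, within rounding noise).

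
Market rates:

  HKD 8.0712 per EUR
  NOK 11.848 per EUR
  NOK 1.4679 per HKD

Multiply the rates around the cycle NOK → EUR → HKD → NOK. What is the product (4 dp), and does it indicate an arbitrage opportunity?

1.0000 (no arbitrage)

Around NOK → EUR → HKD → NOK: 1 ÷ 11.848 × 8.0712 × 1.4679 = 0.999976
Product ≈ 1 (deviation 0.002%, within rounding noise).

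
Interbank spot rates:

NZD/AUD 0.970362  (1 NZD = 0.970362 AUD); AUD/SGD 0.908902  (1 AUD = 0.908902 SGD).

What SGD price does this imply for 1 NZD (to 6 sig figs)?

NZD/SGD = 0.881964

1 NZD × 0.970362 = 0.970362 AUD
0.970362 AUD × 0.908902 = 0.881964 SGD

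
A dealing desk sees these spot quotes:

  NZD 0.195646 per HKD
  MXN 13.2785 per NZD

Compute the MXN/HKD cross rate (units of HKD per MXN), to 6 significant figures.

1 MXN ÷ 13.2785 = 0.0753097 NZD
0.0753097 NZD ÷ 0.195646 = 0.384928 HKD

MXN/HKD = 0.384928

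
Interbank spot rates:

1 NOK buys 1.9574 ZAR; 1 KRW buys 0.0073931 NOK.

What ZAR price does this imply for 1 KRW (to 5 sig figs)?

1 KRW × 0.0073931 = 0.0073931 NOK
0.0073931 NOK × 1.9574 = 0.0144713 ZAR

KRW/ZAR = 0.014471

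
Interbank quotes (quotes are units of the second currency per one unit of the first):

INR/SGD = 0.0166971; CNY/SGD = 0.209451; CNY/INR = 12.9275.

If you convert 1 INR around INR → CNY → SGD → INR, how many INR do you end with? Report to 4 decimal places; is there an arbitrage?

Around INR → CNY → SGD → INR: 1 ÷ 12.9275 × 0.209451 ÷ 0.0166971 = 0.970346
Product < 1; profitable direction is INR → SGD → CNY → INR.

0.9703 (arbitrage exists)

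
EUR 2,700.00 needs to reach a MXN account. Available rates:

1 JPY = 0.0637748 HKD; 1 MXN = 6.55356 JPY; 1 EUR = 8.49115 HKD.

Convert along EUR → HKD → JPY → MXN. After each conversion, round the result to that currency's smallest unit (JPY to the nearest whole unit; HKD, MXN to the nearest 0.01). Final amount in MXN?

EUR 2,700.00 × 8.49115 = HKD 22,926.10
HKD 22,926.10 ÷ 0.0637748 = JPY 359,485
JPY 359,485 ÷ 6.55356 = MXN 54,853.39

MXN 54,853.39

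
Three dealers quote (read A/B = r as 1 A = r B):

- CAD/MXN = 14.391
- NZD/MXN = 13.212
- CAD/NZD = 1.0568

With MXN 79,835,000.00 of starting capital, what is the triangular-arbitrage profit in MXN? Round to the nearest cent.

Profitable loop is MXN → NZD → CAD → MXN:
MXN 79,835,000.00 ÷ 13.212 = NZD 6,042,612.78
NZD 6,042,612.78 ÷ 1.0568 = CAD 5,717,839.49
CAD 5,717,839.49 × 14.391 = MXN 82,285,428.14
Profit = MXN 82,285,428.14 − MXN 79,835,000.00

Profit: MXN 2,450,428.14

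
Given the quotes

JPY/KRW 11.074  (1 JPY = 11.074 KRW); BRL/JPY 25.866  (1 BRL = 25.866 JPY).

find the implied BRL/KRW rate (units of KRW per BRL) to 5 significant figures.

BRL/KRW = 286.44

1 BRL × 25.866 = 25.866 JPY
25.866 JPY × 11.074 = 286.44 KRW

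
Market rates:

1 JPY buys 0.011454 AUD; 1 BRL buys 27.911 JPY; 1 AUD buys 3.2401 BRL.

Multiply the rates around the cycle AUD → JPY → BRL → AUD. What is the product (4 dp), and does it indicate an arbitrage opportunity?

0.9654 (arbitrage exists)

Around AUD → JPY → BRL → AUD: 1 ÷ 0.011454 ÷ 27.911 ÷ 3.2401 = 0.965404
Product < 1; profitable direction is AUD → BRL → JPY → AUD.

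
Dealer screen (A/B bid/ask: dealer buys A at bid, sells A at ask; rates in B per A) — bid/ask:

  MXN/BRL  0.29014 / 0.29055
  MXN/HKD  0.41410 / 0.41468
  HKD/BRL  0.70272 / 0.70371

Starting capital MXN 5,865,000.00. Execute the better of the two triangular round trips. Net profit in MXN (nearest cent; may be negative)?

Best loop MXN → HKD → BRL → MXN:
MXN 5,865,000.00 × 0.41410 (sell MXN at bid) = HKD 2,428,696.50
HKD 2,428,696.50 × 0.70272 (sell HKD at bid) = BRL 1,706,693.60
BRL 1,706,693.60 ÷ 0.29055 (buy MXN at ask) = MXN 5,874,010.00

Net profit: MXN 9,010.00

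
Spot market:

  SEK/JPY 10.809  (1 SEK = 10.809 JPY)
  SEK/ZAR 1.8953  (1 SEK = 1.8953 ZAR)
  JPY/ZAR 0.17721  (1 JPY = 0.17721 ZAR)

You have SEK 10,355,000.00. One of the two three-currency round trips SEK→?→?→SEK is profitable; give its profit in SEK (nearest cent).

Profit: SEK 110,160.25

Profitable loop is SEK → JPY → ZAR → SEK:
SEK 10,355,000.00 × 10.809 = JPY 111,927,195
JPY 111,927,195 × 0.17721 = ZAR 19,834,618.23
ZAR 19,834,618.23 ÷ 1.8953 = SEK 10,465,160.25
Profit = SEK 10,465,160.25 − SEK 10,355,000.00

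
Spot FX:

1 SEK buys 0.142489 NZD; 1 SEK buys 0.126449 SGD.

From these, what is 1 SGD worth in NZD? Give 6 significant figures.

SGD/NZD = 1.12685

1 SGD ÷ 0.126449 = 7.90833 SEK
7.90833 SEK × 0.142489 = 1.12685 NZD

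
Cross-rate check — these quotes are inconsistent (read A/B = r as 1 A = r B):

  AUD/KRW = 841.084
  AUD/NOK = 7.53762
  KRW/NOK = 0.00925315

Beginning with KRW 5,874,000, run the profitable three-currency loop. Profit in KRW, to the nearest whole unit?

Profitable loop is KRW → NOK → AUD → KRW:
KRW 5,874,000 × 0.00925315 = NOK 54,353.00
NOK 54,353.00 ÷ 7.53762 = AUD 7,210.90
AUD 7,210.90 × 841.084 = KRW 6,064,970
Profit = KRW 6,064,970 − KRW 5,874,000

Profit: KRW 190,970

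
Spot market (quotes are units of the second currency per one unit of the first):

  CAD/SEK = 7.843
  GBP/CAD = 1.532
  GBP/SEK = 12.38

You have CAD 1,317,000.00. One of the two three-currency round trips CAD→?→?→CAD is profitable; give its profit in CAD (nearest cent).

Profit: CAD 39,954.98

Profitable loop is CAD → GBP → SEK → CAD:
CAD 1,317,000.00 ÷ 1.532 = GBP 859,660.57
GBP 859,660.57 × 12.38 = SEK 10,642,597.91
SEK 10,642,597.91 ÷ 7.843 = CAD 1,356,954.98
Profit = CAD 1,356,954.98 − CAD 1,317,000.00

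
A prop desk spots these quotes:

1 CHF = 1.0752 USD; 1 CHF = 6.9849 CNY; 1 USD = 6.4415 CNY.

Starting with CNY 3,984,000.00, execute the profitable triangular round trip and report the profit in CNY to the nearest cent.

Profit: CNY 33,938.23

Profitable loop is CNY → USD → CHF → CNY:
CNY 3,984,000.00 ÷ 6.4415 = USD 618,489.48
USD 618,489.48 ÷ 1.0752 = CHF 575,232.03
CHF 575,232.03 × 6.9849 = CNY 4,017,938.23
Profit = CNY 4,017,938.23 − CNY 3,984,000.00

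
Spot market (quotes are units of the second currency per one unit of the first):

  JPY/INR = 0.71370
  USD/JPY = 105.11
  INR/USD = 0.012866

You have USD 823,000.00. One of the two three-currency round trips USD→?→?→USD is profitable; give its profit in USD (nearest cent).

Profitable loop is USD → INR → JPY → USD:
USD 823,000.00 ÷ 0.012866 = INR 63,967,044.92
INR 63,967,044.92 ÷ 0.71370 = JPY 89,627,357
JPY 89,627,357 ÷ 105.11 = USD 852,700.57
Profit = USD 852,700.57 − USD 823,000.00

Profit: USD 29,700.57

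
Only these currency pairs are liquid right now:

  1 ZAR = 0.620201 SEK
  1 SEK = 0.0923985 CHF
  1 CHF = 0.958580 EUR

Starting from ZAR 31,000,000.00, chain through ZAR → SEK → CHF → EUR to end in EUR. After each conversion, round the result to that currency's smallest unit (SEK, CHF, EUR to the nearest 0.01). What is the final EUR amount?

EUR 1,702,893.32

ZAR 31,000,000.00 × 0.620201 = SEK 19,226,231.00
SEK 19,226,231.00 × 0.0923985 = CHF 1,776,474.91
CHF 1,776,474.91 × 0.958580 = EUR 1,702,893.32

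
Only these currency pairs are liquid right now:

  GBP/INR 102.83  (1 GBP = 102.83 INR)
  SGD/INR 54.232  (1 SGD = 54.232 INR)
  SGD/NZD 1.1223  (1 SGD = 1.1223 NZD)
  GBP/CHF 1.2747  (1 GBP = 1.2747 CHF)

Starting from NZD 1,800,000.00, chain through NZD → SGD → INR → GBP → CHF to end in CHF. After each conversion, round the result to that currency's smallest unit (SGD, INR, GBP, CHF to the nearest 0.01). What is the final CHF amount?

CHF 1,078,219.83

NZD 1,800,000.00 ÷ 1.1223 = SGD 1,603,849.24
SGD 1,603,849.24 × 54.232 = INR 86,979,951.98
INR 86,979,951.98 ÷ 102.83 = GBP 845,861.64
GBP 845,861.64 × 1.2747 = CHF 1,078,219.83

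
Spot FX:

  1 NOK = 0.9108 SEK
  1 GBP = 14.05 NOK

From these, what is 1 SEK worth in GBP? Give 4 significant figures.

1 SEK ÷ 0.9108 = 1.09794 NOK
1.09794 NOK ÷ 14.05 = 0.0781449 GBP

SEK/GBP = 0.07814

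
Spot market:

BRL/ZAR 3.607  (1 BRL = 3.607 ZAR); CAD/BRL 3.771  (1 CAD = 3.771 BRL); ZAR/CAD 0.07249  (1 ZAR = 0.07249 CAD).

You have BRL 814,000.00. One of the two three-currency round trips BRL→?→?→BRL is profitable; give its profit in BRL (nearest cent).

Profitable loop is BRL → CAD → ZAR → BRL:
BRL 814,000.00 ÷ 3.771 = CAD 215,857.86
CAD 215,857.86 ÷ 0.07249 = ZAR 2,977,760.56
ZAR 2,977,760.56 ÷ 3.607 = BRL 825,550.47
Profit = BRL 825,550.47 − BRL 814,000.00

Profit: BRL 11,550.47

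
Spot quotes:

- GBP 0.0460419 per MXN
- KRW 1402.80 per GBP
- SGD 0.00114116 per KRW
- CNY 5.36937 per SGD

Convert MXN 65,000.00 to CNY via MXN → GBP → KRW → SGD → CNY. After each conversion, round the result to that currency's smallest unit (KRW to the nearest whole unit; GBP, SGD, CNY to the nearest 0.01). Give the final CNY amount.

MXN 65,000.00 × 0.0460419 = GBP 2,992.72
GBP 2,992.72 × 1402.80 = KRW 4,198,188
KRW 4,198,188 × 0.00114116 = SGD 4,790.80
SGD 4,790.80 × 5.36937 = CNY 25,723.58

CNY 25,723.58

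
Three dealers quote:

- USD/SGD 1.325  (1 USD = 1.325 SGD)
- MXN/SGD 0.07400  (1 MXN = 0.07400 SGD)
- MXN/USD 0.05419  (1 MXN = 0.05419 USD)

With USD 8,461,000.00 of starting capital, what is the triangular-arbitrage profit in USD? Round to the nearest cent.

Profit: USD 259,038.16

Profitable loop is USD → MXN → SGD → USD:
USD 8,461,000.00 ÷ 0.05419 = MXN 156,135,818.42
MXN 156,135,818.42 × 0.07400 = SGD 11,554,050.56
SGD 11,554,050.56 ÷ 1.325 = USD 8,720,038.16
Profit = USD 8,720,038.16 − USD 8,461,000.00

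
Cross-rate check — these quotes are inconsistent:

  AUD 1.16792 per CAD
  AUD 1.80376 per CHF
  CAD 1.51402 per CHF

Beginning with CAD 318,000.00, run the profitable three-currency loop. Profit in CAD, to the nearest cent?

Profitable loop is CAD → CHF → AUD → CAD:
CAD 318,000.00 ÷ 1.51402 = CHF 210,036.86
CHF 210,036.86 × 1.80376 = AUD 378,856.08
AUD 378,856.08 ÷ 1.16792 = CAD 324,385.30
Profit = CAD 324,385.30 − CAD 318,000.00

Profit: CAD 6,385.30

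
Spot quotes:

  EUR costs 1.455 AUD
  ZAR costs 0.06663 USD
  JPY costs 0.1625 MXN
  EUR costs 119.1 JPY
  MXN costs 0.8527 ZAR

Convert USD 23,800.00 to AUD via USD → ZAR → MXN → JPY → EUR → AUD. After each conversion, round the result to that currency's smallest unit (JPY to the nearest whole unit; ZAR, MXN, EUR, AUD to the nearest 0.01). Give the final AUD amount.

AUD 31,492.62

USD 23,800.00 ÷ 0.06663 = ZAR 357,196.46
ZAR 357,196.46 ÷ 0.8527 = MXN 418,900.50
MXN 418,900.50 ÷ 0.1625 = JPY 2,577,849
JPY 2,577,849 ÷ 119.1 = EUR 21,644.41
EUR 21,644.41 × 1.455 = AUD 31,492.62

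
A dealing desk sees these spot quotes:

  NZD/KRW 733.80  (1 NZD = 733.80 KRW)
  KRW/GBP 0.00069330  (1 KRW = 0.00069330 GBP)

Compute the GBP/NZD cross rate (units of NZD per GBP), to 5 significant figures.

1 GBP ÷ 0.00069330 = 1442.38 KRW
1442.38 KRW ÷ 733.80 = 1.96563 NZD

GBP/NZD = 1.9656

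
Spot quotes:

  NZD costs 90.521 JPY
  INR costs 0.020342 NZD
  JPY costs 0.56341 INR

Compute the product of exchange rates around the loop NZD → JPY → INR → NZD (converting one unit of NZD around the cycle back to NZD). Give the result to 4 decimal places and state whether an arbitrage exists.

Around NZD → JPY → INR → NZD: 1 × 90.521 × 0.56341 × 0.020342 = 1.037451
Product > 1; profitable direction is NZD → JPY → INR → NZD.

1.0375 (arbitrage exists)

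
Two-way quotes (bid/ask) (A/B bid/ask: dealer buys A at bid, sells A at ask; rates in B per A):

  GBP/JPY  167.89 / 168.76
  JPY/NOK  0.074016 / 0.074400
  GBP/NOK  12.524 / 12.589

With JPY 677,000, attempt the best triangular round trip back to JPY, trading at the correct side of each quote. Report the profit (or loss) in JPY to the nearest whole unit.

Best loop JPY → GBP → NOK → JPY:
JPY 677,000 ÷ 168.76 (buy GBP at ask) = GBP 4,011.61
GBP 4,011.61 × 12.524 (sell GBP at bid) = NOK 50,241.46
NOK 50,241.46 ÷ 0.074400 (buy JPY at ask) = JPY 675,288

Net result: JPY -1,712 (no profitable arbitrage after spreads)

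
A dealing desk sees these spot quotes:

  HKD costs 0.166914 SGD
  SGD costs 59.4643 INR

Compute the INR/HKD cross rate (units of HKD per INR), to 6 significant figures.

INR/HKD = 0.100751

1 INR ÷ 59.4643 = 0.0168168 SGD
0.0168168 SGD ÷ 0.166914 = 0.100751 HKD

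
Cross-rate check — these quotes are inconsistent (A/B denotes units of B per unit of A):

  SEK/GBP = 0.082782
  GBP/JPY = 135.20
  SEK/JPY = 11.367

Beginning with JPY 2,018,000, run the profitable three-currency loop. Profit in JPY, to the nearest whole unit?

Profit: JPY 31,531

Profitable loop is JPY → GBP → SEK → JPY:
JPY 2,018,000 ÷ 135.20 = GBP 14,926.04
GBP 14,926.04 ÷ 0.082782 = SEK 180,305.33
SEK 180,305.33 × 11.367 = JPY 2,049,531
Profit = JPY 2,049,531 − JPY 2,018,000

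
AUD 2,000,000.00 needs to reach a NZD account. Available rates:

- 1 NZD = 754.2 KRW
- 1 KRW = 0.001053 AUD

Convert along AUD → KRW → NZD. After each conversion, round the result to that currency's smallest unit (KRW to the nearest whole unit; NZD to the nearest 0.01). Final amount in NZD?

NZD 2,518,344.25

AUD 2,000,000.00 ÷ 0.001053 = KRW 1,899,335,233
KRW 1,899,335,233 ÷ 754.2 = NZD 2,518,344.25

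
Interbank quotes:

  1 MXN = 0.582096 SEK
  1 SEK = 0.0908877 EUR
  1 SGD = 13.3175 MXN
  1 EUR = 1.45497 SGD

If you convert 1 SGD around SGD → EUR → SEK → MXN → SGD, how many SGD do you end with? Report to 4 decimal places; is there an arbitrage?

Around SGD → EUR → SEK → MXN → SGD: 1 ÷ 1.45497 ÷ 0.0908877 ÷ 0.582096 ÷ 13.3175 = 0.975492
Product < 1; profitable direction is SGD → MXN → SEK → EUR → SGD.

0.9755 (arbitrage exists)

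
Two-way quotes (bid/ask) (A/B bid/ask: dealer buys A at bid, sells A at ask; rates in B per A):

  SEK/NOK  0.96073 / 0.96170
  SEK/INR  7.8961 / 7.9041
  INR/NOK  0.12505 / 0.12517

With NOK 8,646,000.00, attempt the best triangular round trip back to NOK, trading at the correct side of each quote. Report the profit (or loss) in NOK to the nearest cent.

Best loop NOK → SEK → INR → NOK:
NOK 8,646,000.00 ÷ 0.96170 (buy SEK at ask) = SEK 8,990,329.62
SEK 8,990,329.62 × 7.8961 (sell SEK at bid) = INR 70,988,541.75
INR 70,988,541.75 × 0.12505 (sell INR at bid) = NOK 8,877,117.15

Net profit: NOK 231,117.15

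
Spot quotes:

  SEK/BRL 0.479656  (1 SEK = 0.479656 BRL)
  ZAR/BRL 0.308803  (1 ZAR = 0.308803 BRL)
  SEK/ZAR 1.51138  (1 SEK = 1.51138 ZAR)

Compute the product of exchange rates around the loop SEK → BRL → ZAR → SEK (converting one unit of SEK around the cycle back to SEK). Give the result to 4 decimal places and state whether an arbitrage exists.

1.0277 (arbitrage exists)

Around SEK → BRL → ZAR → SEK: 1 × 0.479656 ÷ 0.308803 ÷ 1.51138 = 1.027720
Product > 1; profitable direction is SEK → BRL → ZAR → SEK.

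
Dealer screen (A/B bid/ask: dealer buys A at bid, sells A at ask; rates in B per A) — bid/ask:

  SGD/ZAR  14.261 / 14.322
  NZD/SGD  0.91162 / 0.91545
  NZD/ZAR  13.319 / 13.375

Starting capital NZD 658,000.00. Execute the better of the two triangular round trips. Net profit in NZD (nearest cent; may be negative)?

Net profit: NZD 10,435.05

Best loop NZD → ZAR → SGD → NZD:
NZD 658,000.00 × 13.319 (sell NZD at bid) = ZAR 8,763,902.00
ZAR 8,763,902.00 ÷ 14.322 (buy SGD at ask) = SGD 611,918.87
SGD 611,918.87 ÷ 0.91545 (buy NZD at ask) = NZD 668,435.05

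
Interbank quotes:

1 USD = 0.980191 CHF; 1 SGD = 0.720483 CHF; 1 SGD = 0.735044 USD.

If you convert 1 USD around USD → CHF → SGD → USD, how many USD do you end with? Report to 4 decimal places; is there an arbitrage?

1.0000 (no arbitrage)

Around USD → CHF → SGD → USD: 1 × 0.980191 ÷ 0.720483 × 0.735044 = 1.000001
Product ≈ 1 (deviation 0.000%, within rounding noise).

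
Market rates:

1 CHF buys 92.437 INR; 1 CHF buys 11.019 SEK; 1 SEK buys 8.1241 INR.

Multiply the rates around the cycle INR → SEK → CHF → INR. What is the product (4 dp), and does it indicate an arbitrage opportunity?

1.0326 (arbitrage exists)

Around INR → SEK → CHF → INR: 1 ÷ 8.1241 ÷ 11.019 × 92.437 = 1.032591
Product > 1; profitable direction is INR → SEK → CHF → INR.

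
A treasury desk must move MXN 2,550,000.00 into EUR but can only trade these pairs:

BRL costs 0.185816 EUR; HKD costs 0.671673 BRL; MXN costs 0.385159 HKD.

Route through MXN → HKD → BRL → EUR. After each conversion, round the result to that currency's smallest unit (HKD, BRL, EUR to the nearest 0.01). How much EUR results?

EUR 122,580.46

MXN 2,550,000.00 × 0.385159 = HKD 982,155.45
HKD 982,155.45 × 0.671673 = BRL 659,687.30
BRL 659,687.30 × 0.185816 = EUR 122,580.46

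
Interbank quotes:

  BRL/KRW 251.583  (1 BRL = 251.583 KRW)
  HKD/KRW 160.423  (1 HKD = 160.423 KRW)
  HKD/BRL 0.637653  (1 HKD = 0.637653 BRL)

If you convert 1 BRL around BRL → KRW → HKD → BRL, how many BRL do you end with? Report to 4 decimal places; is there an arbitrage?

Around BRL → KRW → HKD → BRL: 1 × 251.583 ÷ 160.423 × 0.637653 = 0.999998
Product ≈ 1 (deviation 0.000%, within rounding noise).

1.0000 (no arbitrage)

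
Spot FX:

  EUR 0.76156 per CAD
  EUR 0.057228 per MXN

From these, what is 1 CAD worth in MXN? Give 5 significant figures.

CAD/MXN = 13.307

1 CAD × 0.76156 = 0.76156 EUR
0.76156 EUR ÷ 0.057228 = 13.3075 MXN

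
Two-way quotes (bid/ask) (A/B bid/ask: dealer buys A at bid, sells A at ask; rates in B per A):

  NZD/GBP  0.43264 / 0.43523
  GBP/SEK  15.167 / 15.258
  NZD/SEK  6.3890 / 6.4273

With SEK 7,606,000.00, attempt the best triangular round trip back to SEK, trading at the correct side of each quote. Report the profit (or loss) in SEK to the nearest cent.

Net profit: SEK 159,226.11

Best loop SEK → NZD → GBP → SEK:
SEK 7,606,000.00 ÷ 6.4273 (buy NZD at ask) = NZD 1,183,389.60
NZD 1,183,389.60 × 0.43264 (sell NZD at bid) = GBP 511,981.68
GBP 511,981.68 × 15.167 (sell GBP at bid) = SEK 7,765,226.11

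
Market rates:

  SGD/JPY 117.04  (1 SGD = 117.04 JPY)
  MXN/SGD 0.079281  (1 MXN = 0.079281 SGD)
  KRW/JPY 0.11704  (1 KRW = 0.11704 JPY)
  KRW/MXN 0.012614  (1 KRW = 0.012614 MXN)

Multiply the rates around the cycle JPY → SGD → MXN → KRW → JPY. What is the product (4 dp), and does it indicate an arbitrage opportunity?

0.9999 (no arbitrage)

Around JPY → SGD → MXN → KRW → JPY: 1 ÷ 117.04 ÷ 0.079281 ÷ 0.012614 × 0.11704 = 0.999949
Product ≈ 1 (deviation 0.005%, within rounding noise).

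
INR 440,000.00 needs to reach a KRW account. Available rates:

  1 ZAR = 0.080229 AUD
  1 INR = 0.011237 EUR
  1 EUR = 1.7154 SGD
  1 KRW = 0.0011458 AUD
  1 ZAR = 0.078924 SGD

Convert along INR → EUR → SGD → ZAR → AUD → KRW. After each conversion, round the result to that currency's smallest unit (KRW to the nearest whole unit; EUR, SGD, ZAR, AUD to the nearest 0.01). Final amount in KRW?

KRW 7,524,577

INR 440,000.00 × 0.011237 = EUR 4,944.28
EUR 4,944.28 × 1.7154 = SGD 8,481.42
SGD 8,481.42 ÷ 0.078924 = ZAR 107,463.13
ZAR 107,463.13 × 0.080229 = AUD 8,621.66
AUD 8,621.66 ÷ 0.0011458 = KRW 7,524,577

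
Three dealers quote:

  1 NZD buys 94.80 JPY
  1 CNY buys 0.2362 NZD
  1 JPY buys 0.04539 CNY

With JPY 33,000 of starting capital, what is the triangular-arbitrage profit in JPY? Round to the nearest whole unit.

Profit: JPY 540

Profitable loop is JPY → CNY → NZD → JPY:
JPY 33,000 × 0.04539 = CNY 1,497.87
CNY 1,497.87 × 0.2362 = NZD 353.80
NZD 353.80 × 94.80 = JPY 33,540
Profit = JPY 33,540 − JPY 33,000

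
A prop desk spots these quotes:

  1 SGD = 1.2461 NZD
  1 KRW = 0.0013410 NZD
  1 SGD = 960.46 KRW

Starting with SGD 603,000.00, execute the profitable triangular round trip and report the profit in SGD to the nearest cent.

Profit: SGD 20,264.62

Profitable loop is SGD → KRW → NZD → SGD:
SGD 603,000.00 × 960.46 = KRW 579,157,380
KRW 579,157,380 × 0.0013410 = NZD 776,650.05
NZD 776,650.05 ÷ 1.2461 = SGD 623,264.62
Profit = SGD 623,264.62 − SGD 603,000.00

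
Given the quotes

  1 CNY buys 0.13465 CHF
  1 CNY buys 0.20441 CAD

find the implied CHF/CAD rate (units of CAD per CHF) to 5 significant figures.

1 CHF ÷ 0.13465 = 7.42666 CNY
7.42666 CNY × 0.20441 = 1.51808 CAD

CHF/CAD = 1.5181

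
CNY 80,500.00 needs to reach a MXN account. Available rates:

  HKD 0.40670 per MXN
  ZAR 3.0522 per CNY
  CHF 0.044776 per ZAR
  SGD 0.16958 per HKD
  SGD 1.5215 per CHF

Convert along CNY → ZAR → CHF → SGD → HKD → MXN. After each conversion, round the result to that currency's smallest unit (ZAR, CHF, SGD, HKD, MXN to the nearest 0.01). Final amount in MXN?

MXN 242,704.23

CNY 80,500.00 × 3.0522 = ZAR 245,702.10
ZAR 245,702.10 × 0.044776 = CHF 11,001.56
CHF 11,001.56 × 1.5215 = SGD 16,738.87
SGD 16,738.87 ÷ 0.16958 = HKD 98,707.81
HKD 98,707.81 ÷ 0.40670 = MXN 242,704.23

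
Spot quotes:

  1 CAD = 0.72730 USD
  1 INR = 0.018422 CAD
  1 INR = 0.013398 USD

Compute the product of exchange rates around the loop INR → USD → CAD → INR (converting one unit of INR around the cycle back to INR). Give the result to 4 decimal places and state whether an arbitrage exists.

Around INR → USD → CAD → INR: 1 × 0.013398 ÷ 0.72730 ÷ 0.018422 = 0.999976
Product ≈ 1 (deviation 0.002%, within rounding noise).

1.0000 (no arbitrage)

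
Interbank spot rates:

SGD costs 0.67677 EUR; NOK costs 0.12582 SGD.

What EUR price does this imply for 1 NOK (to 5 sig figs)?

1 NOK × 0.12582 = 0.12582 SGD
0.12582 SGD × 0.67677 = 0.0851512 EUR

NOK/EUR = 0.085151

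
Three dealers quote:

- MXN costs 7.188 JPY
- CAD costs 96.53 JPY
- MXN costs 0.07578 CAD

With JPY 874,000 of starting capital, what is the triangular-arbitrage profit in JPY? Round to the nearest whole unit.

Profit: JPY 15,447

Profitable loop is JPY → MXN → CAD → JPY:
JPY 874,000 ÷ 7.188 = MXN 121,591.54
MXN 121,591.54 × 0.07578 = CAD 9,214.21
CAD 9,214.21 × 96.53 = JPY 889,447
Profit = JPY 889,447 − JPY 874,000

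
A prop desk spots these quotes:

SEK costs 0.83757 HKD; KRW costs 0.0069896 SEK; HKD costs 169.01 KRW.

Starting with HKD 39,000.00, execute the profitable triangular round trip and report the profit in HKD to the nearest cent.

Profit: HKD 416.56

Profitable loop is HKD → SEK → KRW → HKD:
HKD 39,000.00 ÷ 0.83757 = SEK 46,563.27
SEK 46,563.27 ÷ 0.0069896 = KRW 6,661,794
KRW 6,661,794 ÷ 169.01 = HKD 39,416.56
Profit = HKD 39,416.56 − HKD 39,000.00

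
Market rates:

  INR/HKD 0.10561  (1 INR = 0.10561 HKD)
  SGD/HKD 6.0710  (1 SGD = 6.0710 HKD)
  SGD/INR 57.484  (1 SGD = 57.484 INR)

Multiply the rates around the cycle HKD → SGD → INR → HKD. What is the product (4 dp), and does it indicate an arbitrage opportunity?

1.0000 (no arbitrage)

Around HKD → SGD → INR → HKD: 1 ÷ 6.0710 × 57.484 × 0.10561 = 0.999981
Product ≈ 1 (deviation 0.002%, within rounding noise).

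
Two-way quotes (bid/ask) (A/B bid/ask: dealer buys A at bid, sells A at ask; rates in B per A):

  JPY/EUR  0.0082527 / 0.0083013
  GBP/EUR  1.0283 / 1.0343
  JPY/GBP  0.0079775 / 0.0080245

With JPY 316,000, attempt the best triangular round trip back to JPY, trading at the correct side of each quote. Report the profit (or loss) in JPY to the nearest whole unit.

Best loop JPY → EUR → GBP → JPY:
JPY 316,000 × 0.0082527 (sell JPY at bid) = EUR 2,607.85
EUR 2,607.85 ÷ 1.0343 (buy GBP at ask) = GBP 2,521.37
GBP 2,521.37 ÷ 0.0080245 (buy JPY at ask) = JPY 314,209

Net result: JPY -1,791 (no profitable arbitrage after spreads)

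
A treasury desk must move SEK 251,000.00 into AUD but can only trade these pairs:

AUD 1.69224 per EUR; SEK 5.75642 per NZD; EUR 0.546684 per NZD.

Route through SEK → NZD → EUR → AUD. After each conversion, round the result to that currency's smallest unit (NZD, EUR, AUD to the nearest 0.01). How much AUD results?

SEK 251,000.00 ÷ 5.75642 = NZD 43,603.49
NZD 43,603.49 × 0.546684 = EUR 23,837.33
EUR 23,837.33 × 1.69224 = AUD 40,338.48

AUD 40,338.48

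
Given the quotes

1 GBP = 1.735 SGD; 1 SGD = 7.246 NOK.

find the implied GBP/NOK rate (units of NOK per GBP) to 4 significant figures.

1 GBP × 1.735 = 1.735 SGD
1.735 SGD × 7.246 = 12.5718 NOK

GBP/NOK = 12.57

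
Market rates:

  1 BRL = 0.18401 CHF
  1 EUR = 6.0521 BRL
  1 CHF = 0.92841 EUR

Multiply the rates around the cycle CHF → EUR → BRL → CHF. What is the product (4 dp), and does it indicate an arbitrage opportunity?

Around CHF → EUR → BRL → CHF: 1 × 0.92841 × 6.0521 × 0.18401 = 1.033921
Product > 1; profitable direction is CHF → EUR → BRL → CHF.

1.0339 (arbitrage exists)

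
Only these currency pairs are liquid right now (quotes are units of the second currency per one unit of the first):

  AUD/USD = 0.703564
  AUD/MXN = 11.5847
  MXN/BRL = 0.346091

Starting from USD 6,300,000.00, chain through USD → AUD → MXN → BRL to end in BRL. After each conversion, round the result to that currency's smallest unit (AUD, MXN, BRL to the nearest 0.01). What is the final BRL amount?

USD 6,300,000.00 ÷ 0.703564 = AUD 8,954,409.26
AUD 8,954,409.26 × 11.5847 = MXN 103,734,144.95
MXN 103,734,144.95 × 0.346091 = BRL 35,901,453.96

BRL 35,901,453.96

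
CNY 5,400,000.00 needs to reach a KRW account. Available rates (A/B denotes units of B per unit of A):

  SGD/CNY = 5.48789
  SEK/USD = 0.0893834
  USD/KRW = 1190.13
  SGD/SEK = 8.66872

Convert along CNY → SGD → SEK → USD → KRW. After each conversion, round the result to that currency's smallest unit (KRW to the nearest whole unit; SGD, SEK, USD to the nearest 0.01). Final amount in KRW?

CNY 5,400,000.00 ÷ 5.48789 = SGD 983,984.74
SGD 983,984.74 × 8.66872 = SEK 8,529,888.20
SEK 8,529,888.20 × 0.0893834 = USD 762,430.41
USD 762,430.41 × 1190.13 = KRW 907,391,304

KRW 907,391,304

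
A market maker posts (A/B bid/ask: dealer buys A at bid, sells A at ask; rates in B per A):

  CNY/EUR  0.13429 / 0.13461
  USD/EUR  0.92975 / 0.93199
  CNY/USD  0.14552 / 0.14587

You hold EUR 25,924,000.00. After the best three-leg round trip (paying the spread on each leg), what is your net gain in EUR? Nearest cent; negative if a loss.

Net profit: EUR 132,348.94

Best loop EUR → CNY → USD → EUR:
EUR 25,924,000.00 ÷ 0.13461 (buy CNY at ask) = CNY 192,585,989.15
CNY 192,585,989.15 × 0.14552 (sell CNY at bid) = USD 28,025,113.14
USD 28,025,113.14 × 0.92975 (sell USD at bid) = EUR 26,056,348.94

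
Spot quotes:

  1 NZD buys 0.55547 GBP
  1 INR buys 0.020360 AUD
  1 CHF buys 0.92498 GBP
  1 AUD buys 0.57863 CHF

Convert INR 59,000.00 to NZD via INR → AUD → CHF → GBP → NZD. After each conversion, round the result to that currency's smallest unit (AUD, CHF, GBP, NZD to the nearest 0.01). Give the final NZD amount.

NZD 1,157.45

INR 59,000.00 × 0.020360 = AUD 1,201.24
AUD 1,201.24 × 0.57863 = CHF 695.07
CHF 695.07 × 0.92498 = GBP 642.93
GBP 642.93 ÷ 0.55547 = NZD 1,157.45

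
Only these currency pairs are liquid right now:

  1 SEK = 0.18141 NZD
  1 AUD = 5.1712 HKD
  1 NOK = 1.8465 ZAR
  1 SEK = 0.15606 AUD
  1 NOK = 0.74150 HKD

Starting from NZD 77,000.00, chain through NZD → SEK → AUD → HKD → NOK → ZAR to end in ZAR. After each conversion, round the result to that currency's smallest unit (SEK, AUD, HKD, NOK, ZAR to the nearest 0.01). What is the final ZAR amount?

NZD 77,000.00 ÷ 0.18141 = SEK 424,452.90
SEK 424,452.90 × 0.15606 = AUD 66,240.12
AUD 66,240.12 × 5.1712 = HKD 342,540.91
HKD 342,540.91 ÷ 0.74150 = NOK 461,956.72
NOK 461,956.72 × 1.8465 = ZAR 853,003.08

ZAR 853,003.08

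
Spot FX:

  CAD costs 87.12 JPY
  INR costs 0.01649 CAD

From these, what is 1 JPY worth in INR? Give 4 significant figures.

1 JPY ÷ 87.12 = 0.0114784 CAD
0.0114784 CAD ÷ 0.01649 = 0.696084 INR

JPY/INR = 0.6961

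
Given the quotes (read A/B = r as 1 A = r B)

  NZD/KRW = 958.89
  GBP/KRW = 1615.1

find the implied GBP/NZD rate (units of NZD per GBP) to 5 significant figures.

GBP/NZD = 1.6843

1 GBP × 1615.1 = 1615.1 KRW
1615.1 KRW ÷ 958.89 = 1.68434 NZD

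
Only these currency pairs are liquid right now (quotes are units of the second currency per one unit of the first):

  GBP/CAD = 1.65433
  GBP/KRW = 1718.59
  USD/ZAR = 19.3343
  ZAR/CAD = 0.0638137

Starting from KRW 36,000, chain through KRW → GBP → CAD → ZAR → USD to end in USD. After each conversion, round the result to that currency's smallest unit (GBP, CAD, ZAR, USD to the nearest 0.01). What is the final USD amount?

USD 28.09

KRW 36,000 ÷ 1718.59 = GBP 20.95
GBP 20.95 × 1.65433 = CAD 34.66
CAD 34.66 ÷ 0.0638137 = ZAR 543.14
ZAR 543.14 ÷ 19.3343 = USD 28.09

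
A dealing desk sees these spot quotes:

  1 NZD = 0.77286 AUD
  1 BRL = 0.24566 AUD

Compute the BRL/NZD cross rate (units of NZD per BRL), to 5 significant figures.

1 BRL × 0.24566 = 0.24566 AUD
0.24566 AUD ÷ 0.77286 = 0.317858 NZD

BRL/NZD = 0.31786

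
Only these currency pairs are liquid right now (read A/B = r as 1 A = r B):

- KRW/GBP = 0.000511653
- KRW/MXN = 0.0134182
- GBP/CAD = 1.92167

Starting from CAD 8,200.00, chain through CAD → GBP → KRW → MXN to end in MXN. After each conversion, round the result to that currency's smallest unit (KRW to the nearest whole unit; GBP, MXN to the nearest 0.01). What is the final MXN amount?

CAD 8,200.00 ÷ 1.92167 = GBP 4,267.12
GBP 4,267.12 ÷ 0.000511653 = KRW 8,339,871
KRW 8,339,871 × 0.0134182 = MXN 111,906.06

MXN 111,906.06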